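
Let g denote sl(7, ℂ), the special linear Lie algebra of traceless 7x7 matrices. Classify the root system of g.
type A_6

This is sl(7), which has dimension 7^2 - 1 = 48 and rank 7 - 1 = 6 (a Cartan subalgebra is the diagonal traceless matrices). In the classification of classical Lie algebras, the special linear algebra sl(n+1) has type A_n; here n = 6, so the Dynkin diagram is a chain of 6 nodes with single edges (A_6). Hence the type is A_6.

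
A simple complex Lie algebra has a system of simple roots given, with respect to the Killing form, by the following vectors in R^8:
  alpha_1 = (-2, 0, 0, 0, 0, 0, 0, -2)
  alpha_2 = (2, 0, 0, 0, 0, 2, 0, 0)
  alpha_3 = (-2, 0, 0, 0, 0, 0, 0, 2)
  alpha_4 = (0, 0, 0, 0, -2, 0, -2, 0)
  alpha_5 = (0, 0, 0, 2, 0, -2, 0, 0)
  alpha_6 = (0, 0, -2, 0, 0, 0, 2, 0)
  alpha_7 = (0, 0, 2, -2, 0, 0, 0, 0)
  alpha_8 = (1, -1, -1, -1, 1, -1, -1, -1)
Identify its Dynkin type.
Compute the Cartan integers a_ij = 2(alpha_i, alpha_j)/(alpha_j, alpha_j); the resulting 8x8 Cartan matrix is
[[2, -1, 0, 0, 0, 0, 0, 0], [-1, 2, -1, 0, -1, 0, 0, 0], [0, -1, 2, 0, 0, 0, 0, -1], [0, 0, 0, 2, 0, -1, 0, 0], [0, -1, 0, 0, 2, 0, -1, 0], [0, 0, 0, -1, 0, 2, -1, 0], [0, 0, 0, 0, -1, -1, 2, 0], [0, 0, -1, 0, 0, 0, 0, 2]].
All simple roots have the same length, so the diagram is simply laced. The associated Dynkin diagram is a chain of 7 nodes with one extra node attached to the third node from one end (E_8), so the type is E_8.

E_8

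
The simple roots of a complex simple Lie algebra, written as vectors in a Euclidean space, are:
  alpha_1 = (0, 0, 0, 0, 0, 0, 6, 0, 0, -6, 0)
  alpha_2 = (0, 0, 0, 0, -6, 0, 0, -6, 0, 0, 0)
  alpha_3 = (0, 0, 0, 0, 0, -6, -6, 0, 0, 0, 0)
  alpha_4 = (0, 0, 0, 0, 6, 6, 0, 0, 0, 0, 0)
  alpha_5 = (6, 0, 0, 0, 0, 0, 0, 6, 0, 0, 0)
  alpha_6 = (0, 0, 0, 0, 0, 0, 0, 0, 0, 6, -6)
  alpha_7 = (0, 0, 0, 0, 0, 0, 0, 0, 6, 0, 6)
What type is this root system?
type A_7

Compute the Cartan integers a_ij = 2(alpha_i, alpha_j)/(alpha_j, alpha_j); the resulting 7x7 Cartan matrix is
[[2, 0, -1, 0, 0, -1, 0], [0, 2, 0, -1, -1, 0, 0], [-1, 0, 2, -1, 0, 0, 0], [0, -1, -1, 2, 0, 0, 0], [0, -1, 0, 0, 2, 0, 0], [-1, 0, 0, 0, 0, 2, -1], [0, 0, 0, 0, 0, -1, 2]].
All simple roots have the same length, so the diagram is simply laced. The associated Dynkin diagram is a chain of 7 nodes with single edges (A_7), so the type is A_7 (the algebra sl(8)).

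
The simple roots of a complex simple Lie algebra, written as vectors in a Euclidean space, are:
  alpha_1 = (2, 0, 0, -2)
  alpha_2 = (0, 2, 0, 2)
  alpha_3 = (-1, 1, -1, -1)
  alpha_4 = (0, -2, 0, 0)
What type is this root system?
Compute the Cartan integers a_ij = 2(alpha_i, alpha_j)/(alpha_j, alpha_j); the resulting 4x4 Cartan matrix is
[[2, -1, 0, 0], [-1, 2, 0, -2], [0, 0, 2, -1], [0, -1, -1, 2]].
The roots have two lengths (squared-length ratio 2:1); the short ones are alpha_{3,4}. The associated Dynkin diagram is a chain of 4 nodes with a double edge between the middle two (F_4), so the type is F_4.

F_4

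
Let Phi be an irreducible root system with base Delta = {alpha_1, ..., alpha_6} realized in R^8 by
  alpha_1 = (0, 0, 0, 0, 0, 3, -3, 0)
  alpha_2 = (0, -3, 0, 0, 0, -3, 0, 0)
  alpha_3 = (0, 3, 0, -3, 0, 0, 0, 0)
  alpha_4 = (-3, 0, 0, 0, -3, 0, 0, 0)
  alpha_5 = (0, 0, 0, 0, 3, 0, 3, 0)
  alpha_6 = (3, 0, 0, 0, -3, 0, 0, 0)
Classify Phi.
Compute the Cartan integers a_ij = 2(alpha_i, alpha_j)/(alpha_j, alpha_j); the resulting 6x6 Cartan matrix is
[[2, -1, 0, 0, -1, 0], [-1, 2, -1, 0, 0, 0], [0, -1, 2, 0, 0, 0], [0, 0, 0, 2, -1, 0], [-1, 0, 0, -1, 2, -1], [0, 0, 0, 0, -1, 2]].
All simple roots have the same length, so the diagram is simply laced. The associated Dynkin diagram is a chain of 4 nodes with a fork of two nodes at one end (D_6), so the type is D_6 (the algebra so(12)).

D_6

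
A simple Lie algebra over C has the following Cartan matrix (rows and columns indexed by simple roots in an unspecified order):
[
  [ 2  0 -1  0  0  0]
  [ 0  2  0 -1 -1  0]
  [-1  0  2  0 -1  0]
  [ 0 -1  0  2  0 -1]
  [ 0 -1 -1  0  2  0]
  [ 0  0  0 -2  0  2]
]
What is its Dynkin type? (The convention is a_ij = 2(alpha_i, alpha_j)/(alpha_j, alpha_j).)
The matrix has rank 6 with 2's on the diagonal. Reading the off-diagonal entries as Dynkin edges (a single edge where a_ij = a_ji = -1; a double or triple edge where a_ij * a_ji = 2 or 3), the diagram is a chain of 6 nodes with a double edge at one end; the terminal node there is the unique long simple root (C_6). One simple-root ordering that puts it in standard form is (alpha_1, alpha_3, alpha_5, alpha_2, alpha_4, alpha_6). So the algebra is type C_6, i.e. sp(12).

C_6 (sp(12))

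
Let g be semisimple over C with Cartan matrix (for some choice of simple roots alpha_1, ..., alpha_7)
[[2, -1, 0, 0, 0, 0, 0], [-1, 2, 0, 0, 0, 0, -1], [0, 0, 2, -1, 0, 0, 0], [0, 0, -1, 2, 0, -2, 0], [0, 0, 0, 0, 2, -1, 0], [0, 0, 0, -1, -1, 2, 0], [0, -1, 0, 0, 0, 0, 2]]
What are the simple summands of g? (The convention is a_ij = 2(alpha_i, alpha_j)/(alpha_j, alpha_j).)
A_3 + F_4

The diagram associated to this matrix has two connected components: the simple roots {alpha_1, alpha_2, alpha_7} form a chain of 3 nodes with single edges (A_3), and {alpha_3, alpha_4, alpha_5, alpha_6} form a chain of 4 nodes with a double edge between the middle two (F_4). A semisimple Lie algebra decomposes uniquely as the direct sum of simple ideals, one per connected component of its Dynkin diagram, so g ≅ A_3 ⊕ F_4 (dimension 15 + 52 = 67).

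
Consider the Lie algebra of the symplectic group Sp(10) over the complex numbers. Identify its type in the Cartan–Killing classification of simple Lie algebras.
This is sp(10), which has dimension 10(10+1)/2 = 55 and rank 10/2 = 5. In the classification of classical Lie algebras, the symplectic algebra sp(2n) has type C_n; here n = 5, so the Dynkin diagram is a chain of 5 nodes with a double edge at one end; the terminal node there is the unique long simple root (C_5). Hence the type is C_5.

C_5 (sp(10))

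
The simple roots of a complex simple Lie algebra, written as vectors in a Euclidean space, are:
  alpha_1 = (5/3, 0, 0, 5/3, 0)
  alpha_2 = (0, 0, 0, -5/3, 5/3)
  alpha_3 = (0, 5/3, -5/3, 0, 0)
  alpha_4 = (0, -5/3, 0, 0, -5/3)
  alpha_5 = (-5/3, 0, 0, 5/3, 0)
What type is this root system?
Compute the Cartan integers a_ij = 2(alpha_i, alpha_j)/(alpha_j, alpha_j); the resulting 5x5 Cartan matrix is
[[2, -1, 0, 0, 0], [-1, 2, 0, -1, -1], [0, 0, 2, -1, 0], [0, -1, -1, 2, 0], [0, -1, 0, 0, 2]].
All simple roots have the same length, so the diagram is simply laced. The associated Dynkin diagram is a chain of 3 nodes with a fork of two nodes at one end (D_5), so the type is D_5 (the algebra so(10)).

type D_5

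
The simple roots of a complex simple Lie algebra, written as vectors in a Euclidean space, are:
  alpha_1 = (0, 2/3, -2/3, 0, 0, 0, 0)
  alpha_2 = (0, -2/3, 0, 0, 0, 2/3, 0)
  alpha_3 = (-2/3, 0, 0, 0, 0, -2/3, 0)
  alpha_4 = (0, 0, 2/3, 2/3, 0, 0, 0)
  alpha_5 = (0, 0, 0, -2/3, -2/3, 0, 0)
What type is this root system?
Compute the Cartan integers a_ij = 2(alpha_i, alpha_j)/(alpha_j, alpha_j); the resulting 5x5 Cartan matrix is
[[2, -1, 0, -1, 0], [-1, 2, -1, 0, 0], [0, -1, 2, 0, 0], [-1, 0, 0, 2, -1], [0, 0, 0, -1, 2]].
All simple roots have the same length, so the diagram is simply laced. The associated Dynkin diagram is a chain of 5 nodes with single edges (A_5), so the type is A_5 (the algebra sl(6)).

type A_5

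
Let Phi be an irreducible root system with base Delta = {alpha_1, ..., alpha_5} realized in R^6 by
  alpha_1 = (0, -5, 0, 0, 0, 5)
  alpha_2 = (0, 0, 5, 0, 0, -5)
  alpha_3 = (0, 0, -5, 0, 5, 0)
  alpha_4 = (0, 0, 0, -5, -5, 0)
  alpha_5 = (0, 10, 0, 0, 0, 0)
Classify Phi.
C_5 (sp(10))

Compute the Cartan integers a_ij = 2(alpha_i, alpha_j)/(alpha_j, alpha_j); the resulting 5x5 Cartan matrix is
[[2, -1, 0, 0, -1], [-1, 2, -1, 0, 0], [0, -1, 2, -1, 0], [0, 0, -1, 2, 0], [-2, 0, 0, 0, 2]].
The roots have two lengths (squared-length ratio 2:1); the short ones are alpha_{1,2,3,4}. The associated Dynkin diagram is a chain of 5 nodes with a double edge at one end; the terminal node there is the unique long simple root (C_5), so the type is C_5 (the algebra sp(10)).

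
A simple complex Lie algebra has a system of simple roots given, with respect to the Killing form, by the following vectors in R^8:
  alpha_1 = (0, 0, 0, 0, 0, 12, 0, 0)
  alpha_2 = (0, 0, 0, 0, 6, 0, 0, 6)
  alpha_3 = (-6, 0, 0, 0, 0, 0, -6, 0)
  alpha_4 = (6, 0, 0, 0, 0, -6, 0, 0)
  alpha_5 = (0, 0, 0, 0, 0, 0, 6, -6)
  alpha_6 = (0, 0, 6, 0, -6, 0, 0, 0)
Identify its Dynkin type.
C_6

Compute the Cartan integers a_ij = 2(alpha_i, alpha_j)/(alpha_j, alpha_j); the resulting 6x6 Cartan matrix is
[[2, 0, 0, -2, 0, 0], [0, 2, 0, 0, -1, -1], [0, 0, 2, -1, -1, 0], [-1, 0, -1, 2, 0, 0], [0, -1, -1, 0, 2, 0], [0, -1, 0, 0, 0, 2]].
The roots have two lengths (squared-length ratio 2:1); the short ones are alpha_{2,3,4,5,6}. The associated Dynkin diagram is a chain of 6 nodes with a double edge at one end; the terminal node there is the unique long simple root (C_6), so the type is C_6 (the algebra sp(12)).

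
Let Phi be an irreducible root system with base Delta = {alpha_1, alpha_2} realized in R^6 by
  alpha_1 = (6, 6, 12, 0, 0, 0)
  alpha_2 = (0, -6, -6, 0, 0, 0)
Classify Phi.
Compute the Cartan integers a_ij = 2(alpha_i, alpha_j)/(alpha_j, alpha_j); the resulting 2x2 Cartan matrix is
[[2, -3], [-1, 2]].
The roots have two lengths (squared-length ratio 3:1); the short ones are alpha_{2}. The associated Dynkin diagram is two nodes joined by a triple edge (G_2), so the type is G_2.

G_2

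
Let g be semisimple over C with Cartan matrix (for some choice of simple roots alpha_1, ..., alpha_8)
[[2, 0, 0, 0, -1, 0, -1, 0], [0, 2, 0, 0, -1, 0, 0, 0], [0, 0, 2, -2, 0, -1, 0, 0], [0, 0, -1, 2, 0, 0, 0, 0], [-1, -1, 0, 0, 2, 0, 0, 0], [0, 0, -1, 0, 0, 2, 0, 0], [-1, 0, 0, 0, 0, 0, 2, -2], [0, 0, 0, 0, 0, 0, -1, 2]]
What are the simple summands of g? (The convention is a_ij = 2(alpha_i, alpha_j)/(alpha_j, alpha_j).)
The diagram associated to this matrix has two connected components: the simple roots {alpha_3, alpha_4, alpha_6} form a chain of 3 nodes with a double edge at one end; the terminal node there is the unique short simple root (B_3), and {alpha_1, alpha_2, alpha_5, alpha_7, alpha_8} form a chain of 5 nodes with a double edge at one end; the terminal node there is the unique short simple root (B_5). A semisimple Lie algebra decomposes uniquely as the direct sum of simple ideals, one per connected component of its Dynkin diagram, so g ≅ B_3 ⊕ B_5 (dimension 21 + 55 = 76).

B_3 ⊕ B_5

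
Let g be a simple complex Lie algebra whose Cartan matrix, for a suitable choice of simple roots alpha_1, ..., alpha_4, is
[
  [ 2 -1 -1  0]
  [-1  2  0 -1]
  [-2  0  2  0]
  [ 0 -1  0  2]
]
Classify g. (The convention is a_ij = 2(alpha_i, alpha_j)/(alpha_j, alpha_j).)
The matrix has rank 4 with 2's on the diagonal. Reading the off-diagonal entries as Dynkin edges (a single edge where a_ij = a_ji = -1; a double or triple edge where a_ij * a_ji = 2 or 3), the diagram is a chain of 4 nodes with a double edge at one end; the terminal node there is the unique long simple root (C_4). One simple-root ordering that puts it in standard form is (alpha_4, alpha_2, alpha_1, alpha_3). So the algebra is type C_4, i.e. sp(8).

C_4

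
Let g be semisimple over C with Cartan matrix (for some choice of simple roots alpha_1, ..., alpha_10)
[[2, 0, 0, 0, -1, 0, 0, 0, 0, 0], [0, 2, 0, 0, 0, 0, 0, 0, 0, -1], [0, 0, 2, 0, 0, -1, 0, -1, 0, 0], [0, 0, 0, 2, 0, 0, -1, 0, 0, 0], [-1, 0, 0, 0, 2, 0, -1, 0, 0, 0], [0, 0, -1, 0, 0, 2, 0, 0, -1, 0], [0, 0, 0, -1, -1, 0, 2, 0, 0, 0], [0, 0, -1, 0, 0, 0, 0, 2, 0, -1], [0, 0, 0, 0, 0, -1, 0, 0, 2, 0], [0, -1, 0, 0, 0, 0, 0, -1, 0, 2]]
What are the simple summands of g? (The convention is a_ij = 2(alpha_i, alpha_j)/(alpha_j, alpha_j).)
The diagram associated to this matrix has two connected components: the simple roots {alpha_1, alpha_4, alpha_5, alpha_7} form a chain of 4 nodes with single edges (A_4), and {alpha_2, alpha_3, alpha_6, alpha_8, alpha_9, alpha_10} form a chain of 6 nodes with single edges (A_6). A semisimple Lie algebra decomposes uniquely as the direct sum of simple ideals, one per connected component of its Dynkin diagram, so g ≅ A_4 ⊕ A_6 (dimension 24 + 48 = 72).

A_4 (sl(5)) ⊕ A_6 (sl(7))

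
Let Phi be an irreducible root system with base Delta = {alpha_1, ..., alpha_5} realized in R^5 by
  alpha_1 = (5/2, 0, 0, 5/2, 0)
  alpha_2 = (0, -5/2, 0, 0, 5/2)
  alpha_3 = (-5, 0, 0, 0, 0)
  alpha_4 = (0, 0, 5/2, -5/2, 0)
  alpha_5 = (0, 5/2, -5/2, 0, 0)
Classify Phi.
Compute the Cartan integers a_ij = 2(alpha_i, alpha_j)/(alpha_j, alpha_j); the resulting 5x5 Cartan matrix is
[[2, 0, -1, -1, 0], [0, 2, 0, 0, -1], [-2, 0, 2, 0, 0], [-1, 0, 0, 2, -1], [0, -1, 0, -1, 2]].
The roots have two lengths (squared-length ratio 2:1); the short ones are alpha_{1,2,4,5}. The associated Dynkin diagram is a chain of 5 nodes with a double edge at one end; the terminal node there is the unique long simple root (C_5), so the type is C_5 (the algebra sp(10)).

C_5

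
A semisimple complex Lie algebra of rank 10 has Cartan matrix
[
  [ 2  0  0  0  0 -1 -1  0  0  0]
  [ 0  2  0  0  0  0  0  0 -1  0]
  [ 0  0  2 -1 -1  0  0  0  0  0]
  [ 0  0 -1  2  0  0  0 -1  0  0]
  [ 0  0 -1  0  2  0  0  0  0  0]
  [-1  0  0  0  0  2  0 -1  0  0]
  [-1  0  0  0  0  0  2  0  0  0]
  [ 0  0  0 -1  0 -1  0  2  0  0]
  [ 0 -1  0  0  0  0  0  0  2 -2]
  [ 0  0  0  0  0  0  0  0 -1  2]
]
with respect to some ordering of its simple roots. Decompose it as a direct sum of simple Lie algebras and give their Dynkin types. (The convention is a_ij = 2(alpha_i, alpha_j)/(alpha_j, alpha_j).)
A_7 + B_3

The diagram associated to this matrix has two connected components: the simple roots {alpha_1, alpha_3, alpha_4, alpha_5, alpha_6, alpha_7, alpha_8} form a chain of 7 nodes with single edges (A_7), and {alpha_2, alpha_9, alpha_10} form a chain of 3 nodes with a double edge at one end; the terminal node there is the unique short simple root (B_3). A semisimple Lie algebra decomposes uniquely as the direct sum of simple ideals, one per connected component of its Dynkin diagram, so g ≅ A_7 ⊕ B_3 (dimension 63 + 21 = 84).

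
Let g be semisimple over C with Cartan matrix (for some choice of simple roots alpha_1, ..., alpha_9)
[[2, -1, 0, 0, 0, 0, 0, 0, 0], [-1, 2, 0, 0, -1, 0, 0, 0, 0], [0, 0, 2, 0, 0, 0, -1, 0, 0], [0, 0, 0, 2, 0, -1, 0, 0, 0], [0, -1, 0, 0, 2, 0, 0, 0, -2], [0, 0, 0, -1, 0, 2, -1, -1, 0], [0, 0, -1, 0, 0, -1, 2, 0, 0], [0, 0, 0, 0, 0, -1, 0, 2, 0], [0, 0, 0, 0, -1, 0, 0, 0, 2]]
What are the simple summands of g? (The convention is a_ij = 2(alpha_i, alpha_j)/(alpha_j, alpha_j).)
B_4 + D_5

The diagram associated to this matrix has two connected components: the simple roots {alpha_1, alpha_2, alpha_5, alpha_9} form a chain of 4 nodes with a double edge at one end; the terminal node there is the unique short simple root (B_4), and {alpha_3, alpha_4, alpha_6, alpha_7, alpha_8} form a chain of 3 nodes with a fork of two nodes at one end (D_5). A semisimple Lie algebra decomposes uniquely as the direct sum of simple ideals, one per connected component of its Dynkin diagram, so g ≅ B_4 ⊕ D_5 (dimension 36 + 45 = 81).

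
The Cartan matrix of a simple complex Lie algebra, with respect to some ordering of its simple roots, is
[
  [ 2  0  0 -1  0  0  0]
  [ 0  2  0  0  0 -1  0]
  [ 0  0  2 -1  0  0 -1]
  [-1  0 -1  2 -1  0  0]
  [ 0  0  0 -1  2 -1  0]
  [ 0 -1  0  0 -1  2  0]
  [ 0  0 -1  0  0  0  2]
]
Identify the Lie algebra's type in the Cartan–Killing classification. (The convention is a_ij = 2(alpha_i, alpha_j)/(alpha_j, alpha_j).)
E_7

The matrix has rank 7 with 2's on the diagonal. Reading the off-diagonal entries as Dynkin edges (a single edge where a_ij = a_ji = -1; a double or triple edge where a_ij * a_ji = 2 or 3), the diagram is a chain of 6 nodes with one extra node attached to the third node from one end (E_7). One simple-root ordering that puts it in standard form is (alpha_7, alpha_1, alpha_3, alpha_4, alpha_5, alpha_6, alpha_2). So the algebra is type E_7.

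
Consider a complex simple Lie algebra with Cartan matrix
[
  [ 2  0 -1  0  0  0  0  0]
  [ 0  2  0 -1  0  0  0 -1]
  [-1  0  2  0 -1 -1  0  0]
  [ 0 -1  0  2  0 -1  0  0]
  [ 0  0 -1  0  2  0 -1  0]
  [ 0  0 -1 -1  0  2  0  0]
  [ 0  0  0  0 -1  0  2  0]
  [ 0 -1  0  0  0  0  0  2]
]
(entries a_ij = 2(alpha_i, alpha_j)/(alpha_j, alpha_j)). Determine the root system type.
E_8

The matrix has rank 8 with 2's on the diagonal. Reading the off-diagonal entries as Dynkin edges (a single edge where a_ij = a_ji = -1; a double or triple edge where a_ij * a_ji = 2 or 3), the diagram is a chain of 7 nodes with one extra node attached to the third node from one end (E_8). One simple-root ordering that puts it in standard form is (alpha_7, alpha_1, alpha_5, alpha_3, alpha_6, alpha_4, alpha_2, alpha_8). So the algebra is type E_8.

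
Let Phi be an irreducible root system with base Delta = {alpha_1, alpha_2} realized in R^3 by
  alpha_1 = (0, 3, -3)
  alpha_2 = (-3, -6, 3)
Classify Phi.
Compute the Cartan integers a_ij = 2(alpha_i, alpha_j)/(alpha_j, alpha_j); the resulting 2x2 Cartan matrix is
[[2, -1], [-3, 2]].
The roots have two lengths (squared-length ratio 3:1); the short ones are alpha_{1}. The associated Dynkin diagram is two nodes joined by a triple edge (G_2), so the type is G_2.

G2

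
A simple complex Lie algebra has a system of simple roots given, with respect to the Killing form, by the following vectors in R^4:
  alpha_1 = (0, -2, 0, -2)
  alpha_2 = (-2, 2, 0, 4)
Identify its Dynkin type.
Compute the Cartan integers a_ij = 2(alpha_i, alpha_j)/(alpha_j, alpha_j); the resulting 2x2 Cartan matrix is
[[2, -1], [-3, 2]].
The roots have two lengths (squared-length ratio 3:1); the short ones are alpha_{1}. The associated Dynkin diagram is two nodes joined by a triple edge (G_2), so the type is G_2.

G_2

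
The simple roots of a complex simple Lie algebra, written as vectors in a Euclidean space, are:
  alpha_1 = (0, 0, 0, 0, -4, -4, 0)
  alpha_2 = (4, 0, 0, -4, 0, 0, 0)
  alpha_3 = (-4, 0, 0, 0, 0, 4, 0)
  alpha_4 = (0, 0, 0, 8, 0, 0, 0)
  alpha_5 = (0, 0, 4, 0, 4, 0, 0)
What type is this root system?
C_5

Compute the Cartan integers a_ij = 2(alpha_i, alpha_j)/(alpha_j, alpha_j); the resulting 5x5 Cartan matrix is
[[2, 0, -1, 0, -1], [0, 2, -1, -1, 0], [-1, -1, 2, 0, 0], [0, -2, 0, 2, 0], [-1, 0, 0, 0, 2]].
The roots have two lengths (squared-length ratio 2:1); the short ones are alpha_{1,2,3,5}. The associated Dynkin diagram is a chain of 5 nodes with a double edge at one end; the terminal node there is the unique long simple root (C_5), so the type is C_5 (the algebra sp(10)).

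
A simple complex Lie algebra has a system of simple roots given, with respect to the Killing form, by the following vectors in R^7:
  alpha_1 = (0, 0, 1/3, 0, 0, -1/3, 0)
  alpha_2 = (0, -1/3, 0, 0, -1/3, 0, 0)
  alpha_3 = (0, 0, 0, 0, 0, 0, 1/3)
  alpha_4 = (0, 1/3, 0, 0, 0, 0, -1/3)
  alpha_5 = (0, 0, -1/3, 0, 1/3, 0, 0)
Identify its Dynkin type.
B_5 (so(11))

Compute the Cartan integers a_ij = 2(alpha_i, alpha_j)/(alpha_j, alpha_j); the resulting 5x5 Cartan matrix is
[[2, 0, 0, 0, -1], [0, 2, 0, -1, -1], [0, 0, 2, -1, 0], [0, -1, -2, 2, 0], [-1, -1, 0, 0, 2]].
The roots have two lengths (squared-length ratio 2:1); the short ones are alpha_{3}. The associated Dynkin diagram is a chain of 5 nodes with a double edge at one end; the terminal node there is the unique short simple root (B_5), so the type is B_5 (the algebra so(11)).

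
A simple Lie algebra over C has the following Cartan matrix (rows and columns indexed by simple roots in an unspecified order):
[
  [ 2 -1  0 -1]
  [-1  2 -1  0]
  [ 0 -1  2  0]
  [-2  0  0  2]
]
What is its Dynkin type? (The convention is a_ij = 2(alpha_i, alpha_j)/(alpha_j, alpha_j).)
The matrix has rank 4 with 2's on the diagonal. Reading the off-diagonal entries as Dynkin edges (a single edge where a_ij = a_ji = -1; a double or triple edge where a_ij * a_ji = 2 or 3), the diagram is a chain of 4 nodes with a double edge at one end; the terminal node there is the unique long simple root (C_4). One simple-root ordering that puts it in standard form is (alpha_3, alpha_2, alpha_1, alpha_4). So the algebra is type C_4, i.e. sp(8).

C4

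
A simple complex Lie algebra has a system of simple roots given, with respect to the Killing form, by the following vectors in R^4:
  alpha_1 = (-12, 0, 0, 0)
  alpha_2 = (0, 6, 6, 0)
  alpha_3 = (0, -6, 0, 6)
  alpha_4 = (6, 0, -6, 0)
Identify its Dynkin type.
Compute the Cartan integers a_ij = 2(alpha_i, alpha_j)/(alpha_j, alpha_j); the resulting 4x4 Cartan matrix is
[[2, 0, 0, -2], [0, 2, -1, -1], [0, -1, 2, 0], [-1, -1, 0, 2]].
The roots have two lengths (squared-length ratio 2:1); the short ones are alpha_{2,3,4}. The associated Dynkin diagram is a chain of 4 nodes with a double edge at one end; the terminal node there is the unique long simple root (C_4), so the type is C_4 (the algebra sp(8)).

type C_4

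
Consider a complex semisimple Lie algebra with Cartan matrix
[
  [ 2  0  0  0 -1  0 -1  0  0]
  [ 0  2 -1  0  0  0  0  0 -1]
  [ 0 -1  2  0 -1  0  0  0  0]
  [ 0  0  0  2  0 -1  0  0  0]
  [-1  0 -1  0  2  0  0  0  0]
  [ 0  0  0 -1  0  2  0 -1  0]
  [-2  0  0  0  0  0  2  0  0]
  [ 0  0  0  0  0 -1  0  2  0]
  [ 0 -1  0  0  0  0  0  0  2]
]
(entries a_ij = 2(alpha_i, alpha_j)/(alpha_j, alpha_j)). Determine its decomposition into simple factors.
The diagram associated to this matrix has two connected components: the simple roots {alpha_4, alpha_6, alpha_8} form a chain of 3 nodes with single edges (A_3), and {alpha_1, alpha_2, alpha_3, alpha_5, alpha_7, alpha_9} form a chain of 6 nodes with a double edge at one end; the terminal node there is the unique long simple root (C_6). A semisimple Lie algebra decomposes uniquely as the direct sum of simple ideals, one per connected component of its Dynkin diagram, so g ≅ A_3 ⊕ C_6 (dimension 15 + 78 = 93).

A_3 (sl(4)) + C_6 (sp(12))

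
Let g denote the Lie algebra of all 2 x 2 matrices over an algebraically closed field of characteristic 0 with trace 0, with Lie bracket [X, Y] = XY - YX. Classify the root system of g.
This is sl(2), which has dimension 2^2 - 1 = 3 and rank 2 - 1 = 1 (a Cartan subalgebra is the diagonal traceless matrices). In the classification of classical Lie algebras, the special linear algebra sl(n+1) has type A_n; here n = 1, so the Dynkin diagram is a chain of 1 nodes with single edges (A_1). Hence the type is A_1.

A1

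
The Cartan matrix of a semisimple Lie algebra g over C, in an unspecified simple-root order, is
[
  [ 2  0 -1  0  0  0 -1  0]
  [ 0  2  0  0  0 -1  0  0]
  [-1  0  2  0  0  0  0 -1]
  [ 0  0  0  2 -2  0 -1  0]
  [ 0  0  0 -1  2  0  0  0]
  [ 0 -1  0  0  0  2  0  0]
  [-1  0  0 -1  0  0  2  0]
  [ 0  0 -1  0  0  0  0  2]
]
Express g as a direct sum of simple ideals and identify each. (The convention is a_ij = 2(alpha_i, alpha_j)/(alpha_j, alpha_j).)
The diagram associated to this matrix has two connected components: the simple roots {alpha_2, alpha_6} form a chain of 2 nodes with single edges (A_2), and {alpha_1, alpha_3, alpha_4, alpha_5, alpha_7, alpha_8} form a chain of 6 nodes with a double edge at one end; the terminal node there is the unique short simple root (B_6). A semisimple Lie algebra decomposes uniquely as the direct sum of simple ideals, one per connected component of its Dynkin diagram, so g ≅ A_2 ⊕ B_6 (dimension 8 + 78 = 86).

type A_2 + type B_6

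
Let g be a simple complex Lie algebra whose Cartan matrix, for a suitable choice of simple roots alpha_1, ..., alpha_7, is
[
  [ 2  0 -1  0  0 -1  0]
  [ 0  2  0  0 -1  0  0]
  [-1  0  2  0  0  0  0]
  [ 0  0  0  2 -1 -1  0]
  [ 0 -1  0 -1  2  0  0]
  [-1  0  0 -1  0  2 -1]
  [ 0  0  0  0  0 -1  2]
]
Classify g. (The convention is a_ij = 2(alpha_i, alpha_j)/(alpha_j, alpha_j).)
E7

The matrix has rank 7 with 2's on the diagonal. Reading the off-diagonal entries as Dynkin edges (a single edge where a_ij = a_ji = -1; a double or triple edge where a_ij * a_ji = 2 or 3), the diagram is a chain of 6 nodes with one extra node attached to the third node from one end (E_7). One simple-root ordering that puts it in standard form is (alpha_3, alpha_7, alpha_1, alpha_6, alpha_4, alpha_5, alpha_2). So the algebra is type E_7.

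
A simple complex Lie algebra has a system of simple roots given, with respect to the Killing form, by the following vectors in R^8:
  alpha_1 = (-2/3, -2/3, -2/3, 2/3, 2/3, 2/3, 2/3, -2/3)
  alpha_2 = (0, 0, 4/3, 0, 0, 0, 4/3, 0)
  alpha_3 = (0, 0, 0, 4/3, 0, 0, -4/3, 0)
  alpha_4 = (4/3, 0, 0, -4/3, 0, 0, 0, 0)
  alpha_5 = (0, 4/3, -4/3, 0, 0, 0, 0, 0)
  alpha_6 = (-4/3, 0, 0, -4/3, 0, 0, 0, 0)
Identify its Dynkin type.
type E_6

Compute the Cartan integers a_ij = 2(alpha_i, alpha_j)/(alpha_j, alpha_j); the resulting 6x6 Cartan matrix is
[[2, 0, 0, -1, 0, 0], [0, 2, -1, 0, -1, 0], [0, -1, 2, -1, 0, -1], [-1, 0, -1, 2, 0, 0], [0, -1, 0, 0, 2, 0], [0, 0, -1, 0, 0, 2]].
All simple roots have the same length, so the diagram is simply laced. The associated Dynkin diagram is a chain of 5 nodes with one extra node attached to the third node from one end (E_6), so the type is E_6.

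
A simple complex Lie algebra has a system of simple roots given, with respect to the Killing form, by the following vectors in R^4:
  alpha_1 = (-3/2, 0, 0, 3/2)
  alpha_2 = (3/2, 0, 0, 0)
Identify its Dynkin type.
Compute the Cartan integers a_ij = 2(alpha_i, alpha_j)/(alpha_j, alpha_j); the resulting 2x2 Cartan matrix is
[[2, -2], [-1, 2]].
The roots have two lengths (squared-length ratio 2:1); the short ones are alpha_{2}. The associated Dynkin diagram is a chain of 2 nodes with a double edge at one end; the terminal node there is the unique short simple root (B_2), so the type is B_2 (the algebra so(5)).

B_2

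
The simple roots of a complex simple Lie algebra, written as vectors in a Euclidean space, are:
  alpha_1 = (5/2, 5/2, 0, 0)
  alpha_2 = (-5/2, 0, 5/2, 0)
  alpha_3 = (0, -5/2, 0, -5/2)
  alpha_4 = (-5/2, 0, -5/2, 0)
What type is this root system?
Compute the Cartan integers a_ij = 2(alpha_i, alpha_j)/(alpha_j, alpha_j); the resulting 4x4 Cartan matrix is
[[2, -1, -1, -1], [-1, 2, 0, 0], [-1, 0, 2, 0], [-1, 0, 0, 2]].
All simple roots have the same length, so the diagram is simply laced. The associated Dynkin diagram is a chain of 2 nodes with a fork of two nodes at one end (D_4), so the type is D_4 (the algebra so(8)).

D4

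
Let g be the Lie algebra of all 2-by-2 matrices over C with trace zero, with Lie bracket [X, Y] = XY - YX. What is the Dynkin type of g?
A1

This is sl(2), which has dimension 2^2 - 1 = 3 and rank 2 - 1 = 1 (a Cartan subalgebra is the diagonal traceless matrices). In the classification of classical Lie algebras, the special linear algebra sl(n+1) has type A_n; here n = 1, so the Dynkin diagram is a chain of 1 nodes with single edges (A_1). Hence the type is A_1.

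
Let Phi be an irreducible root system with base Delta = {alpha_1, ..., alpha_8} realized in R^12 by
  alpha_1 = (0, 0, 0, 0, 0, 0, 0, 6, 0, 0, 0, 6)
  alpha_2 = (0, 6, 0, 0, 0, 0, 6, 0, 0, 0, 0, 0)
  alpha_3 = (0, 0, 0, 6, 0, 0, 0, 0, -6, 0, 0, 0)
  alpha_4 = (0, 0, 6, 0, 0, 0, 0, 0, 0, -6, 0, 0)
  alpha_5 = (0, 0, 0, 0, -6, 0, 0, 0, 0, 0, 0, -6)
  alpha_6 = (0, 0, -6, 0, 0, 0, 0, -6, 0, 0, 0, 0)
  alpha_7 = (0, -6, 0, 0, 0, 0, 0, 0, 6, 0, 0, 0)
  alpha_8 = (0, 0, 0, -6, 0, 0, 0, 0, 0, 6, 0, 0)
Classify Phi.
Compute the Cartan integers a_ij = 2(alpha_i, alpha_j)/(alpha_j, alpha_j); the resulting 8x8 Cartan matrix is
[[2, 0, 0, 0, -1, -1, 0, 0], [0, 2, 0, 0, 0, 0, -1, 0], [0, 0, 2, 0, 0, 0, -1, -1], [0, 0, 0, 2, 0, -1, 0, -1], [-1, 0, 0, 0, 2, 0, 0, 0], [-1, 0, 0, -1, 0, 2, 0, 0], [0, -1, -1, 0, 0, 0, 2, 0], [0, 0, -1, -1, 0, 0, 0, 2]].
All simple roots have the same length, so the diagram is simply laced. The associated Dynkin diagram is a chain of 8 nodes with single edges (A_8), so the type is A_8 (the algebra sl(9)).

A8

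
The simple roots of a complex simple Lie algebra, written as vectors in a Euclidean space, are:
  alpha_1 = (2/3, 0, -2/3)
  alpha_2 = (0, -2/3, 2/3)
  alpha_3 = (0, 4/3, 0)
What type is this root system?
Compute the Cartan integers a_ij = 2(alpha_i, alpha_j)/(alpha_j, alpha_j); the resulting 3x3 Cartan matrix is
[[2, -1, 0], [-1, 2, -1], [0, -2, 2]].
The roots have two lengths (squared-length ratio 2:1); the short ones are alpha_{1,2}. The associated Dynkin diagram is a chain of 3 nodes with a double edge at one end; the terminal node there is the unique long simple root (C_3), so the type is C_3 (the algebra sp(6)).

C3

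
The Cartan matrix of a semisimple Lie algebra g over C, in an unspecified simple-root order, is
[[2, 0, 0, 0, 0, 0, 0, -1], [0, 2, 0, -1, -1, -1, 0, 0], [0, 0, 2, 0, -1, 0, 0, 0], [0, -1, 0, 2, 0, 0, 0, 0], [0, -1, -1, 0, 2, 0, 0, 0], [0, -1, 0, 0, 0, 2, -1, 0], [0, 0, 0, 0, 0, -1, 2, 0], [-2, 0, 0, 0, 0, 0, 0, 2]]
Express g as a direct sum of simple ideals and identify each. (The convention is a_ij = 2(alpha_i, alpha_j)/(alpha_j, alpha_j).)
B2 ⊕ E6

The diagram associated to this matrix has two connected components: the simple roots {alpha_1, alpha_8} form a chain of 2 nodes with a double edge at one end; the terminal node there is the unique short simple root (B_2), and {alpha_2, alpha_3, alpha_4, alpha_5, alpha_6, alpha_7} form a chain of 5 nodes with one extra node attached to the third node from one end (E_6). A semisimple Lie algebra decomposes uniquely as the direct sum of simple ideals, one per connected component of its Dynkin diagram, so g ≅ B_2 ⊕ E_6 (dimension 10 + 78 = 88).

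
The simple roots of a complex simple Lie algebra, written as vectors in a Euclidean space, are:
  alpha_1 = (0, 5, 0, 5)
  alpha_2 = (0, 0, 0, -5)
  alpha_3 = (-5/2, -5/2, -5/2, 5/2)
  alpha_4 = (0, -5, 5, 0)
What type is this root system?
F_4

Compute the Cartan integers a_ij = 2(alpha_i, alpha_j)/(alpha_j, alpha_j); the resulting 4x4 Cartan matrix is
[[2, -2, 0, -1], [-1, 2, -1, 0], [0, -1, 2, 0], [-1, 0, 0, 2]].
The roots have two lengths (squared-length ratio 2:1); the short ones are alpha_{2,3}. The associated Dynkin diagram is a chain of 4 nodes with a double edge between the middle two (F_4), so the type is F_4.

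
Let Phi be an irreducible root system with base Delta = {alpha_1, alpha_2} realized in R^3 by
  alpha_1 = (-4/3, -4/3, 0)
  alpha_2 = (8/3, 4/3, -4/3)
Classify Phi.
type G_2

Compute the Cartan integers a_ij = 2(alpha_i, alpha_j)/(alpha_j, alpha_j); the resulting 2x2 Cartan matrix is
[[2, -1], [-3, 2]].
The roots have two lengths (squared-length ratio 3:1); the short ones are alpha_{1}. The associated Dynkin diagram is two nodes joined by a triple edge (G_2), so the type is G_2.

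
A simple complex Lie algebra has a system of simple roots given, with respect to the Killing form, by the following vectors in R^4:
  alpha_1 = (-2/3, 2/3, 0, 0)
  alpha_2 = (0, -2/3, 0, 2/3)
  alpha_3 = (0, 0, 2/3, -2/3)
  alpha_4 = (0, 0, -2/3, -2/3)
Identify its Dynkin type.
D_4 (so(8))

Compute the Cartan integers a_ij = 2(alpha_i, alpha_j)/(alpha_j, alpha_j); the resulting 4x4 Cartan matrix is
[[2, -1, 0, 0], [-1, 2, -1, -1], [0, -1, 2, 0], [0, -1, 0, 2]].
All simple roots have the same length, so the diagram is simply laced. The associated Dynkin diagram is a chain of 2 nodes with a fork of two nodes at one end (D_4), so the type is D_4 (the algebra so(8)).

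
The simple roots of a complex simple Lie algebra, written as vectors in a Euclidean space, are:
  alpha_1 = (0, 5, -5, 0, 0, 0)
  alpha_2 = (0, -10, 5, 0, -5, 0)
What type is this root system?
G_2

Compute the Cartan integers a_ij = 2(alpha_i, alpha_j)/(alpha_j, alpha_j); the resulting 2x2 Cartan matrix is
[[2, -1], [-3, 2]].
The roots have two lengths (squared-length ratio 3:1); the short ones are alpha_{1}. The associated Dynkin diagram is two nodes joined by a triple edge (G_2), so the type is G_2.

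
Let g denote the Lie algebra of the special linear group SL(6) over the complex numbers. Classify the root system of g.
A5

This is sl(6), which has dimension 6^2 - 1 = 35 and rank 6 - 1 = 5 (a Cartan subalgebra is the diagonal traceless matrices). In the classification of classical Lie algebras, the special linear algebra sl(n+1) has type A_n; here n = 5, so the Dynkin diagram is a chain of 5 nodes with single edges (A_5). Hence the type is A_5.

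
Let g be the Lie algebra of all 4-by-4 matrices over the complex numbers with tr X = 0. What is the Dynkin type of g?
type A_3

This is sl(4), which has dimension 4^2 - 1 = 15 and rank 4 - 1 = 3 (a Cartan subalgebra is the diagonal traceless matrices). In the classification of classical Lie algebras, the special linear algebra sl(n+1) has type A_n; here n = 3, so the Dynkin diagram is a chain of 3 nodes with single edges (A_3). Hence the type is A_3.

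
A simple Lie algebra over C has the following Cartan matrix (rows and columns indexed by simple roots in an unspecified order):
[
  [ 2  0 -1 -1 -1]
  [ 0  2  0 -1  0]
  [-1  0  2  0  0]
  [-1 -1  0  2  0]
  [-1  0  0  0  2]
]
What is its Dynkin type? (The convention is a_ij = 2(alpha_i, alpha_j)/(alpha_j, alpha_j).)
D_5 (so(10))

The matrix has rank 5 with 2's on the diagonal. Reading the off-diagonal entries as Dynkin edges (a single edge where a_ij = a_ji = -1; a double or triple edge where a_ij * a_ji = 2 or 3), the diagram is a chain of 3 nodes with a fork of two nodes at one end (D_5). One simple-root ordering that puts it in standard form is (alpha_2, alpha_4, alpha_1, alpha_5, alpha_3). So the algebra is type D_5, i.e. so(10).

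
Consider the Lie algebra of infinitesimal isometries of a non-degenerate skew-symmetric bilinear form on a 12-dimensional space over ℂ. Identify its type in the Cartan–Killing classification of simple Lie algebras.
This is sp(12), which has dimension 12(12+1)/2 = 78 and rank 12/2 = 6. In the classification of classical Lie algebras, the symplectic algebra sp(2n) has type C_n; here n = 6, so the Dynkin diagram is a chain of 6 nodes with a double edge at one end; the terminal node there is the unique long simple root (C_6). Hence the type is C_6.

C6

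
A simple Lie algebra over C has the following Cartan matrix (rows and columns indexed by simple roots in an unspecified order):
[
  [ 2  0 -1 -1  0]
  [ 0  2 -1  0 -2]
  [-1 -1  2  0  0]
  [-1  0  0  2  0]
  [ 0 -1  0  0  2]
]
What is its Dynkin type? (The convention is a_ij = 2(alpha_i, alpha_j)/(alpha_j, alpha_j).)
The matrix has rank 5 with 2's on the diagonal. Reading the off-diagonal entries as Dynkin edges (a single edge where a_ij = a_ji = -1; a double or triple edge where a_ij * a_ji = 2 or 3), the diagram is a chain of 5 nodes with a double edge at one end; the terminal node there is the unique short simple root (B_5). One simple-root ordering that puts it in standard form is (alpha_4, alpha_1, alpha_3, alpha_2, alpha_5). So the algebra is type B_5, i.e. so(11).

B_5 (so(11))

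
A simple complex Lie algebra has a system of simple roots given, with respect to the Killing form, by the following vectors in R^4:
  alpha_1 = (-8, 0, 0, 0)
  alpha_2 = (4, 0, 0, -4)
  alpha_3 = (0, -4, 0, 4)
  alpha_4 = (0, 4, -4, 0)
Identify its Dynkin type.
C4

Compute the Cartan integers a_ij = 2(alpha_i, alpha_j)/(alpha_j, alpha_j); the resulting 4x4 Cartan matrix is
[[2, -2, 0, 0], [-1, 2, -1, 0], [0, -1, 2, -1], [0, 0, -1, 2]].
The roots have two lengths (squared-length ratio 2:1); the short ones are alpha_{2,3,4}. The associated Dynkin diagram is a chain of 4 nodes with a double edge at one end; the terminal node there is the unique long simple root (C_4), so the type is C_4 (the algebra sp(8)).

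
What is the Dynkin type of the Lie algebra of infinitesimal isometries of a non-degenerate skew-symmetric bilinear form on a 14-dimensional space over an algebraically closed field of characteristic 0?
This is sp(14), which has dimension 14(14+1)/2 = 105 and rank 14/2 = 7. In the classification of classical Lie algebras, the symplectic algebra sp(2n) has type C_n; here n = 7, so the Dynkin diagram is a chain of 7 nodes with a double edge at one end; the terminal node there is the unique long simple root (C_7). Hence the type is C_7.

C7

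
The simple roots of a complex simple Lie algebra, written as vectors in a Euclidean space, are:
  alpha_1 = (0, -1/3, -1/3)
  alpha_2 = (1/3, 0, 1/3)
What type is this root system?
Compute the Cartan integers a_ij = 2(alpha_i, alpha_j)/(alpha_j, alpha_j); the resulting 2x2 Cartan matrix is
[[2, -1], [-1, 2]].
All simple roots have the same length, so the diagram is simply laced. The associated Dynkin diagram is a chain of 2 nodes with single edges (A_2), so the type is A_2 (the algebra sl(3)).

type A_2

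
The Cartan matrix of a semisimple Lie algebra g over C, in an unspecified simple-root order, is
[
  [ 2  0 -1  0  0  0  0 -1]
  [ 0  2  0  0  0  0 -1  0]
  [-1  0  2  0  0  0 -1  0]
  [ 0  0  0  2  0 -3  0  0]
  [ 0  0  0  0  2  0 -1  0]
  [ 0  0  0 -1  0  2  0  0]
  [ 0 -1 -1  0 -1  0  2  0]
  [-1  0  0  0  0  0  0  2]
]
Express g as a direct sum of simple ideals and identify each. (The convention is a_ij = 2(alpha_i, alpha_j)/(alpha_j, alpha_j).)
type D_6 ⊕ type G_2

The diagram associated to this matrix has two connected components: the simple roots {alpha_1, alpha_2, alpha_3, alpha_5, alpha_7, alpha_8} form a chain of 4 nodes with a fork of two nodes at one end (D_6), and {alpha_4, alpha_6} form two nodes joined by a triple edge (G_2). A semisimple Lie algebra decomposes uniquely as the direct sum of simple ideals, one per connected component of its Dynkin diagram, so g ≅ D_6 ⊕ G_2 (dimension 66 + 14 = 80).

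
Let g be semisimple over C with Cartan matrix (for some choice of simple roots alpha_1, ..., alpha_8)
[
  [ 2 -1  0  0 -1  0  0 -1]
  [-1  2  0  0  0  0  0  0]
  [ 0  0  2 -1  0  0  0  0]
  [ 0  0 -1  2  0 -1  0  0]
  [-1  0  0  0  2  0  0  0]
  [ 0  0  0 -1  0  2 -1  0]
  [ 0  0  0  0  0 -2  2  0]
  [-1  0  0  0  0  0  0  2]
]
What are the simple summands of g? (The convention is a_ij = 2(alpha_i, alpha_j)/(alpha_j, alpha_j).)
The diagram associated to this matrix has two connected components: the simple roots {alpha_3, alpha_4, alpha_6, alpha_7} form a chain of 4 nodes with a double edge at one end; the terminal node there is the unique long simple root (C_4), and {alpha_1, alpha_2, alpha_5, alpha_8} form a chain of 2 nodes with a fork of two nodes at one end (D_4). A semisimple Lie algebra decomposes uniquely as the direct sum of simple ideals, one per connected component of its Dynkin diagram, so g ≅ C_4 ⊕ D_4 (dimension 36 + 28 = 64).

type C_4 ⊕ type D_4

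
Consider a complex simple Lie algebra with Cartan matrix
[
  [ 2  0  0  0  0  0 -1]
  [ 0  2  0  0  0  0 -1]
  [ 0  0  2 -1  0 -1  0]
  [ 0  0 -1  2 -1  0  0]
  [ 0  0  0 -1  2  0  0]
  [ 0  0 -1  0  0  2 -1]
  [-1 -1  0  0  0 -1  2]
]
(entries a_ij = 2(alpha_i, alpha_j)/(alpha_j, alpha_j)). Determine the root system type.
D_7 (so(14))

The matrix has rank 7 with 2's on the diagonal. Reading the off-diagonal entries as Dynkin edges (a single edge where a_ij = a_ji = -1; a double or triple edge where a_ij * a_ji = 2 or 3), the diagram is a chain of 5 nodes with a fork of two nodes at one end (D_7). One simple-root ordering that puts it in standard form is (alpha_5, alpha_4, alpha_3, alpha_6, alpha_7, alpha_2, alpha_1). So the algebra is type D_7, i.e. so(14).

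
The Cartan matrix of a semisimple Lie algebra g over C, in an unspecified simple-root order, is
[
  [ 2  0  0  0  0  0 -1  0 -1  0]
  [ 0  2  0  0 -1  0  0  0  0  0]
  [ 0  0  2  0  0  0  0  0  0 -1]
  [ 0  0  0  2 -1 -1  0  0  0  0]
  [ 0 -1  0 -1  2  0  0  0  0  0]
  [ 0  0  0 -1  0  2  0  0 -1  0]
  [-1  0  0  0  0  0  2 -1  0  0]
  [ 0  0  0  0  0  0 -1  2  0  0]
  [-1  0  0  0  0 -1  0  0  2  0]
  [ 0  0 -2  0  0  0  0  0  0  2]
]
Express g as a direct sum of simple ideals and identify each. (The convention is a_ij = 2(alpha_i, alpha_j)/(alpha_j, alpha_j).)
type A_8 ⊕ type B_2

The diagram associated to this matrix has two connected components: the simple roots {alpha_1, alpha_2, alpha_4, alpha_5, alpha_6, alpha_7, alpha_8, alpha_9} form a chain of 8 nodes with single edges (A_8), and {alpha_3, alpha_10} form a chain of 2 nodes with a double edge at one end; the terminal node there is the unique short simple root (B_2). A semisimple Lie algebra decomposes uniquely as the direct sum of simple ideals, one per connected component of its Dynkin diagram, so g ≅ A_8 ⊕ B_2 (dimension 80 + 10 = 90).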